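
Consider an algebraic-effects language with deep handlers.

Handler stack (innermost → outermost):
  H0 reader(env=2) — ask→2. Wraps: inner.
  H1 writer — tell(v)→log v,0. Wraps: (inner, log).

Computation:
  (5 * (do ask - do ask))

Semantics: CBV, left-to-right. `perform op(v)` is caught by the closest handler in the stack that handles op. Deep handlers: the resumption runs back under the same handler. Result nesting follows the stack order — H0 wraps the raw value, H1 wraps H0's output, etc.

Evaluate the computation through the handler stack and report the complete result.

Working:
ask @ H0 ⇒ 2
ask @ H0 ⇒ 2
H0 returns 0
H1 returns (0, ())
= (0, ())

Answer: (0, ())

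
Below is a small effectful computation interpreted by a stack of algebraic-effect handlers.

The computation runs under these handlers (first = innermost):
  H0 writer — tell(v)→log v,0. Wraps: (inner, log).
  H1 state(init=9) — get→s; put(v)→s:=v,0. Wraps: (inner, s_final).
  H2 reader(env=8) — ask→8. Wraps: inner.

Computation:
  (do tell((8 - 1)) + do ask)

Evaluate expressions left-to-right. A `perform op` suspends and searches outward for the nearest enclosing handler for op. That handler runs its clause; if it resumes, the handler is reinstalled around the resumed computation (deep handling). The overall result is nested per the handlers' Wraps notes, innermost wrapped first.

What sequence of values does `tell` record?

Working:
tell(7) @ H0 ⇒ log+=7
ask @ H2 ⇒ 8
H0 returns (8, (7))
H1 returns ((8, (7)), 9)
H2 returns ((8, (7)), 9)
= ((8, (7)), 9)

Answer: (7)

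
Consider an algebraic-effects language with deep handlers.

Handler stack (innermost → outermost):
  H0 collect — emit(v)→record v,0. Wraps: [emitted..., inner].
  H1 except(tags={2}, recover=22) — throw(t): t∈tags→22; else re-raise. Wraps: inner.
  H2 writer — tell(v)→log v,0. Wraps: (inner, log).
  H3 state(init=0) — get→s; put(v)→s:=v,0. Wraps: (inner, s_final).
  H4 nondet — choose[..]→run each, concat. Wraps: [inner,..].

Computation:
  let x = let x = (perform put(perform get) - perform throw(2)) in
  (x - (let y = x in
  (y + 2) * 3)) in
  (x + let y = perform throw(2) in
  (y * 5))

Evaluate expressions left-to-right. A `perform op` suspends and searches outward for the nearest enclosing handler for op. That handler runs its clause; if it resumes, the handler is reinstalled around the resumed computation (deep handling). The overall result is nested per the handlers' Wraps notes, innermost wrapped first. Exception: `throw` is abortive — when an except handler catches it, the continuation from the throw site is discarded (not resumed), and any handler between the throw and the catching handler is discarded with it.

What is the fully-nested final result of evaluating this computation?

Answer: [((22, ()), 0)]

Working:
get @ H3 ⇒ 0
put(0) @ H3 ⇒ s:=0
throw(2) @ H1 caught ⇒ 22
H2 returns (22, ())
H3 returns ((22, ()), 0)
H4 returns [((22, ()), 0)]
= [((22, ()), 0)]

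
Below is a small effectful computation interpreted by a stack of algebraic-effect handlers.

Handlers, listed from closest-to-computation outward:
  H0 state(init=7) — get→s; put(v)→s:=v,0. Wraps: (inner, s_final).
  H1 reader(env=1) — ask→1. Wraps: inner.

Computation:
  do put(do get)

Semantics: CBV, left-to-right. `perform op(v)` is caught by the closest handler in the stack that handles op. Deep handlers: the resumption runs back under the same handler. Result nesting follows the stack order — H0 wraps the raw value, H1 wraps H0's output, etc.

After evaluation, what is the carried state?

Answer: 7

Working:
get @ H0 ⇒ 7
put(7) @ H0 ⇒ s:=7
H0 returns (0, 7)
H1 returns (0, 7)
= (0, 7)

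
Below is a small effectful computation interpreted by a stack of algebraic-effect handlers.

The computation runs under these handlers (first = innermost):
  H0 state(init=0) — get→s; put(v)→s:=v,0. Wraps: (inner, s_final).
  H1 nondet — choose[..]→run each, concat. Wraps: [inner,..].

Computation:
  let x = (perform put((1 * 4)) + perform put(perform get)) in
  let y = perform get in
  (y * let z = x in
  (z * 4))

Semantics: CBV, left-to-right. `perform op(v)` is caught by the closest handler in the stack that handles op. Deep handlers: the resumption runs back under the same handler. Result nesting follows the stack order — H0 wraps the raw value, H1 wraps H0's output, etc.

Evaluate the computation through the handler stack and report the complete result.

Answer: [(0, 4)]

Evaluation trace:
put(4) @ H0 ⇒ s:=4
get @ H0 ⇒ 4
put(4) @ H0 ⇒ s:=4
get @ H0 ⇒ 4
H0 returns (0, 4)
H1 returns [(0, 4)]
= [(0, 4)]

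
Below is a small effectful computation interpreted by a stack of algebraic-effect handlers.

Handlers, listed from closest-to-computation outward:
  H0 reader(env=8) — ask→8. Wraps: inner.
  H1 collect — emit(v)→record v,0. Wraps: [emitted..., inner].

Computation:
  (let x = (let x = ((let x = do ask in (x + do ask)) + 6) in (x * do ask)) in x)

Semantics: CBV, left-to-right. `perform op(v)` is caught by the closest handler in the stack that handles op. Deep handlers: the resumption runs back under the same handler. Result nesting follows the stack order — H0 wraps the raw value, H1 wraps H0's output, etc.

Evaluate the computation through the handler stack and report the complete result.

Evaluation trace:
ask @ H0 ⇒ 8
ask @ H0 ⇒ 8
ask @ H0 ⇒ 8
H0 returns 176
H1 returns [176]
= [176]

Answer: [176]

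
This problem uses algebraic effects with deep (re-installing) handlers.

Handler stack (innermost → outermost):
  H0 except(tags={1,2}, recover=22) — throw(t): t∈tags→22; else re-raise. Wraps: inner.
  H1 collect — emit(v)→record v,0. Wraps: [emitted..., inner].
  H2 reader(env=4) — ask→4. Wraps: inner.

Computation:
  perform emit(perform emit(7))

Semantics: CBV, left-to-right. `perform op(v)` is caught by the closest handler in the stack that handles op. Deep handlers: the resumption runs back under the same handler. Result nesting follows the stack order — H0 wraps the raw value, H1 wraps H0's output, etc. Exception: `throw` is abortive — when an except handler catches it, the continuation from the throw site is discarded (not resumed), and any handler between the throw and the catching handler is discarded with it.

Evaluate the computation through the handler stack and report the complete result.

Evaluation trace:
emit(7) @ H1 ⇒ out+=7
emit(0) @ H1 ⇒ out+=0
H0 returns 0
H1 returns [7, 0, 0]
H2 returns [7, 0, 0]
= [7, 0, 0]

Answer: [7, 0, 0]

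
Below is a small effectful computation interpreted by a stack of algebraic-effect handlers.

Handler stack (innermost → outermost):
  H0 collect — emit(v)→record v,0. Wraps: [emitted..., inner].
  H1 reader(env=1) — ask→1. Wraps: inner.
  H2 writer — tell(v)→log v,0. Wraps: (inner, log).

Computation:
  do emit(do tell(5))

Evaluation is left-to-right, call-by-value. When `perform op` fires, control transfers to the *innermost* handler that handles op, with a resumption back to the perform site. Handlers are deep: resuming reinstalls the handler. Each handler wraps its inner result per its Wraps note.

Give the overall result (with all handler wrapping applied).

Answer: ([0, 0], (5))

Step-by-step:
tell(5) @ H2 ⇒ log+=5
emit(0) @ H0 ⇒ out+=0
H0 returns [0, 0]
H1 returns [0, 0]
H2 returns ([0, 0], (5))
= ([0, 0], (5))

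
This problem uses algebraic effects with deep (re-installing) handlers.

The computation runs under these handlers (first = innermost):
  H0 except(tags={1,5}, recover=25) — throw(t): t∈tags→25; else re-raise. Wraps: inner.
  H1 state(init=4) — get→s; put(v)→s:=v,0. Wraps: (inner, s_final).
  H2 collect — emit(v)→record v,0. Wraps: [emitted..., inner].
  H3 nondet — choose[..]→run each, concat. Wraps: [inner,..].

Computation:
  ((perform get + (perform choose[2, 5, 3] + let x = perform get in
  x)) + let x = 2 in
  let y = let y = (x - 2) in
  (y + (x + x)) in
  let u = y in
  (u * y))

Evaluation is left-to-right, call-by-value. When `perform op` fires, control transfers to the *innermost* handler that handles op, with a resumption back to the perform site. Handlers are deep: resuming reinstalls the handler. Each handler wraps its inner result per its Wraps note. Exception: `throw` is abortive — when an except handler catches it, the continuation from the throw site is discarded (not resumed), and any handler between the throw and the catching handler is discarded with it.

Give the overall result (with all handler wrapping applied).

Answer: [[(26, 4)], [(29, 4)], [(27, 4)]]

Evaluation trace:
get @ H1 ⇒ 4
choose[2, 5, 3] @ H3
  branch[0] choose=2:
    get @ H1 ⇒ 4
    H0 returns 26
    H1 returns (26, 4)
    H2 returns [(26, 4)]
    H3 returns [[(26, 4)]]
  branch[1] choose=5:
    get @ H1 ⇒ 4
    H0 returns 29
    H1 returns (29, 4)
    H2 returns [(29, 4)]
    H3 returns [[(29, 4)]]
  branch[2] choose=3:
    get @ H1 ⇒ 4
    H0 returns 27
    H1 returns (27, 4)
    H2 returns [(27, 4)]
    H3 returns [[(27, 4)]]
= [[(26, 4)], [(29, 4)], [(27, 4)]]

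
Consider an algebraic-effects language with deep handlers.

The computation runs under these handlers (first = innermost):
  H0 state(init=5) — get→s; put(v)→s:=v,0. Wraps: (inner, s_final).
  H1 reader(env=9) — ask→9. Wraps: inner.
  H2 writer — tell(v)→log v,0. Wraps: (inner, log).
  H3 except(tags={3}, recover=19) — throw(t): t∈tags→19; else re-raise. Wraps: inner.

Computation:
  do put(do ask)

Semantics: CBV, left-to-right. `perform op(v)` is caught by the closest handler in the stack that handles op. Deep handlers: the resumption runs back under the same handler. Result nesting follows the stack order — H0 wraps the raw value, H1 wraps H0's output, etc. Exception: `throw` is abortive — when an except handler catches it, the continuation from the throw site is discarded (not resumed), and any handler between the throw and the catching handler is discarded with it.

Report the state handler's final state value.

Step-by-step:
ask @ H1 ⇒ 9
put(9) @ H0 ⇒ s:=9
H0 returns (0, 9)
H1 returns (0, 9)
H2 returns ((0, 9), ())
H3 returns ((0, 9), ())
= ((0, 9), ())

Answer: 9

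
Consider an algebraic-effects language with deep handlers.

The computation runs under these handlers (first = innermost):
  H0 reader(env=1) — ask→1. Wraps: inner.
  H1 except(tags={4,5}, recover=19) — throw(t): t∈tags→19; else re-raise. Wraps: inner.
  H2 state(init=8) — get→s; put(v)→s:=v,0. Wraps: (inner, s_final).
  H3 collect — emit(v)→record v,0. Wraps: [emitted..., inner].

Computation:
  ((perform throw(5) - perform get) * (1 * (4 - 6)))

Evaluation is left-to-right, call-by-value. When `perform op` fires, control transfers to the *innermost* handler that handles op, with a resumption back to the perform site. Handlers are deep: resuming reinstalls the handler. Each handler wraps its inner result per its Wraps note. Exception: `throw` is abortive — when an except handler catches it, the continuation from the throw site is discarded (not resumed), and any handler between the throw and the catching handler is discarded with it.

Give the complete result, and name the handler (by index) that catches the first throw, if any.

Answer: [(19, 8)] ; first throw caught by: H1

Working:
throw(5) @ H1 caught ⇒ 19
H2 returns (19, 8)
H3 returns [(19, 8)]
= [(19, 8)]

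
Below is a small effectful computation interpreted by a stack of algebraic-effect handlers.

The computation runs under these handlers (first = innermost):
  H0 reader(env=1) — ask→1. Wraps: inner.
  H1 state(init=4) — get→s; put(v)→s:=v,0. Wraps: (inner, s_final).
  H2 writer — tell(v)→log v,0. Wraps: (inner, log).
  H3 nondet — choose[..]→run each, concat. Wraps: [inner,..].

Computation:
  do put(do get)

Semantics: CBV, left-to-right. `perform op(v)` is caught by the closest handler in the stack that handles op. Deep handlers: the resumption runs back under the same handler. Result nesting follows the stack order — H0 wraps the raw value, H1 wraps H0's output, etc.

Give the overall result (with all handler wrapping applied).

Answer: [((0, 4), ())]

Working:
get @ H1 ⇒ 4
put(4) @ H1 ⇒ s:=4
H0 returns 0
H1 returns (0, 4)
H2 returns ((0, 4), ())
H3 returns [((0, 4), ())]
= [((0, 4), ())]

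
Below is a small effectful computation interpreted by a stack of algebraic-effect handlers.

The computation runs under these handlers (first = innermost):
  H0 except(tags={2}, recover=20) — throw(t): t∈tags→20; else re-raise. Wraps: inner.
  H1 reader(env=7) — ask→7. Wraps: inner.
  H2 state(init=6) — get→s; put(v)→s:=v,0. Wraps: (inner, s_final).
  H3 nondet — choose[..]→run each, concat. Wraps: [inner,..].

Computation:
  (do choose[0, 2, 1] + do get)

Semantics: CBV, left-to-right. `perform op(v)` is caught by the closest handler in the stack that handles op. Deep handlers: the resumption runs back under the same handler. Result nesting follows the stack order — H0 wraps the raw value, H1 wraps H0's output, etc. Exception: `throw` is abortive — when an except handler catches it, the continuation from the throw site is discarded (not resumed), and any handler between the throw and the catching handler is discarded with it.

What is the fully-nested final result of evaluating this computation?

Working:
choose[0, 2, 1] @ H3
  branch[0] choose=0:
    get @ H2 ⇒ 6
    H0 returns 6
    H1 returns 6
    H2 returns (6, 6)
    H3 returns [(6, 6)]
  branch[1] choose=2:
    get @ H2 ⇒ 6
    H0 returns 8
    H1 returns 8
    H2 returns (8, 6)
    H3 returns [(8, 6)]
  branch[2] choose=1:
    get @ H2 ⇒ 6
    H0 returns 7
    H1 returns 7
    H2 returns (7, 6)
    H3 returns [(7, 6)]
= [(6, 6), (8, 6), (7, 6)]

Answer: [(6, 6), (8, 6), (7, 6)]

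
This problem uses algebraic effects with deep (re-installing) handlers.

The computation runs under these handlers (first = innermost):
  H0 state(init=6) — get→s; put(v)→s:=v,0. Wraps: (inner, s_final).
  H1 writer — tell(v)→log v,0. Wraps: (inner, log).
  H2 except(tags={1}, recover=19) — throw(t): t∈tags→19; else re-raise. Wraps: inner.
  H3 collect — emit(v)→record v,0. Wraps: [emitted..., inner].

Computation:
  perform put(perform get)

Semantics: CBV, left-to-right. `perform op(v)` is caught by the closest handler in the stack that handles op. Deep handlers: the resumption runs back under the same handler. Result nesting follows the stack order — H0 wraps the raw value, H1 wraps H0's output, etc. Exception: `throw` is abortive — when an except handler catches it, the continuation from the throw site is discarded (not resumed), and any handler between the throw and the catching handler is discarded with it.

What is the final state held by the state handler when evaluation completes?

Answer: 6

Step-by-step:
get @ H0 ⇒ 6
put(6) @ H0 ⇒ s:=6
H0 returns (0, 6)
H1 returns ((0, 6), ())
H2 returns ((0, 6), ())
H3 returns [((0, 6), ())]
= [((0, 6), ())]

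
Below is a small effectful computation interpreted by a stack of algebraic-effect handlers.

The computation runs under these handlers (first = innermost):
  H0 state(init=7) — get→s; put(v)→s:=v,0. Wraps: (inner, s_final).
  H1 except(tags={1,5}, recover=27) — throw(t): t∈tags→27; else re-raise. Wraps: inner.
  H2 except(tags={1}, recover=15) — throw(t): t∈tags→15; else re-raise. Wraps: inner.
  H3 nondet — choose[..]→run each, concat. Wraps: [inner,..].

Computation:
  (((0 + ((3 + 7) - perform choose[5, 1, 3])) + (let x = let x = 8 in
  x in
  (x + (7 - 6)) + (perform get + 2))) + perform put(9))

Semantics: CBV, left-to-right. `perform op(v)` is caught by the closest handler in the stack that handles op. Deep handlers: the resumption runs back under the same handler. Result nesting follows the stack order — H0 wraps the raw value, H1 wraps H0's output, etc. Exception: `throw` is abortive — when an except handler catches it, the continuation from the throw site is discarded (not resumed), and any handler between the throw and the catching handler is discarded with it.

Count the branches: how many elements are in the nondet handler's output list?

Step-by-step:
choose[5, 1, 3] @ H3
  branch[0] choose=5:
    get @ H0 ⇒ 7
    put(9) @ H0 ⇒ s:=9
    H0 returns (23, 9)
    H1 returns (23, 9)
    H2 returns (23, 9)
    H3 returns [(23, 9)]
  branch[1] choose=1:
    get @ H0 ⇒ 7
    put(9) @ H0 ⇒ s:=9
    H0 returns (27, 9)
    H1 returns (27, 9)
    H2 returns (27, 9)
    H3 returns [(27, 9)]
  branch[2] choose=3:
    get @ H0 ⇒ 7
    put(9) @ H0 ⇒ s:=9
    H0 returns (25, 9)
    H1 returns (25, 9)
    H2 returns (25, 9)
    H3 returns [(25, 9)]
= [(23, 9), (27, 9), (25, 9)]

Answer: 3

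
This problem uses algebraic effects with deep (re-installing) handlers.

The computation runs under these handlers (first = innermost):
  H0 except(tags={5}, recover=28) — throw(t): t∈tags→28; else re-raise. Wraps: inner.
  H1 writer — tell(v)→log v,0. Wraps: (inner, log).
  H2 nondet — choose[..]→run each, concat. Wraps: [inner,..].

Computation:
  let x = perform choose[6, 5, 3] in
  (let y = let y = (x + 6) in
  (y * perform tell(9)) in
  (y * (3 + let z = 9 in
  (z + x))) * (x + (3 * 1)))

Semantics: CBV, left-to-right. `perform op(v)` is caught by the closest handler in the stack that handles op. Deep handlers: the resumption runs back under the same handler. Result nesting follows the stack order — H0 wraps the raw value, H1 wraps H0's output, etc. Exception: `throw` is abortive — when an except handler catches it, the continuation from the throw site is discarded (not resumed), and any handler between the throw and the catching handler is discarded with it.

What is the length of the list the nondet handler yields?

Step-by-step:
choose[6, 5, 3] @ H2
  branch[0] choose=6:
    tell(9) @ H1 ⇒ log+=9
    H0 returns 0
    H1 returns (0, (9))
    H2 returns [(0, (9))]
  branch[1] choose=5:
    tell(9) @ H1 ⇒ log+=9
    H0 returns 0
    H1 returns (0, (9))
    H2 returns [(0, (9))]
  branch[2] choose=3:
    tell(9) @ H1 ⇒ log+=9
    H0 returns 0
    H1 returns (0, (9))
    H2 returns [(0, (9))]
= [(0, (9)), (0, (9)), (0, (9))]

Answer: 3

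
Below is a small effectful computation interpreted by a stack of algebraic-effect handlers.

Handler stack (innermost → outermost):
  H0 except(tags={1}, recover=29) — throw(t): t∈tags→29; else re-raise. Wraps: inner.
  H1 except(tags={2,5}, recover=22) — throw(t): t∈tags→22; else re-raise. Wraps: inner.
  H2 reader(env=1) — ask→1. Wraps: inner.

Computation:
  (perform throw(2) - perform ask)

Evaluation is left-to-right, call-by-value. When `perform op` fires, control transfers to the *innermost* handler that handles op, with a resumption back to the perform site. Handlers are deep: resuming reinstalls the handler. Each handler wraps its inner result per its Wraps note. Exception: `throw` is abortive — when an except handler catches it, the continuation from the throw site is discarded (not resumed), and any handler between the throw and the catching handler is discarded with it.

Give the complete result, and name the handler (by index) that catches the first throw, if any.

Working:
throw(2) @ H0 re-raised
throw(2) @ H1 caught ⇒ 22
H2 returns 22
= 22

Answer: 22 ; first throw caught by: H1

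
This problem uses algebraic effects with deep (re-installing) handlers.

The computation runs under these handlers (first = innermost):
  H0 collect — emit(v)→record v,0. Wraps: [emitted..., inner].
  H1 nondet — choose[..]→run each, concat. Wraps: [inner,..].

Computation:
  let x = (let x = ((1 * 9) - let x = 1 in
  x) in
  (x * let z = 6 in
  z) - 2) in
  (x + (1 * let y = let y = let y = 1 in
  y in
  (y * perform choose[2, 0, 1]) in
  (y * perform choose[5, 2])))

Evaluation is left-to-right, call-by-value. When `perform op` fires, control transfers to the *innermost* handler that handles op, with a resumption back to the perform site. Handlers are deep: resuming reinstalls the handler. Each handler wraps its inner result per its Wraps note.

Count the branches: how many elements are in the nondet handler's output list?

Evaluation trace:
choose[2, 0, 1] @ H1
  branch[0] choose=2:
    choose[5, 2] @ H1
      branch[0] choose=5:
        H0 returns [56]
        H1 returns [[56]]
      branch[1] choose=2:
        H0 returns [50]
        H1 returns [[50]]
  branch[1] choose=0:
    choose[5, 2] @ H1
      branch[0] choose=5:
        H0 returns [46]
        H1 returns [[46]]
      branch[1] choose=2:
        H0 returns [46]
        H1 returns [[46]]
  branch[2] choose=1:
    choose[5, 2] @ H1
      branch[0] choose=5:
        H0 returns [51]
        H1 returns [[51]]
      branch[1] choose=2:
        H0 returns [48]
        H1 returns [[48]]
= [[56], [50], [46], [46], [51], [48]]

Answer: 6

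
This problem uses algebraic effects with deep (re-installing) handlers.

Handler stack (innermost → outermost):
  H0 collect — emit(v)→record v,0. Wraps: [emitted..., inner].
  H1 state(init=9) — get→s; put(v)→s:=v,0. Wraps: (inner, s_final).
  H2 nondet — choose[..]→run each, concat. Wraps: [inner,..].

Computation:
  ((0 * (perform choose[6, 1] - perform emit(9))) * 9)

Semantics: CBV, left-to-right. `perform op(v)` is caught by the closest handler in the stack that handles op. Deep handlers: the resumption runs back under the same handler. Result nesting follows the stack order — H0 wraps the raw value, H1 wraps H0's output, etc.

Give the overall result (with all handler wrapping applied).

Evaluation trace:
choose[6, 1] @ H2
  branch[0] choose=6:
    emit(9) @ H0 ⇒ out+=9
    H0 returns [9, 0]
    H1 returns ([9, 0], 9)
    H2 returns [([9, 0], 9)]
  branch[1] choose=1:
    emit(9) @ H0 ⇒ out+=9
    H0 returns [9, 0]
    H1 returns ([9, 0], 9)
    H2 returns [([9, 0], 9)]
= [([9, 0], 9), ([9, 0], 9)]

Answer: [([9, 0], 9), ([9, 0], 9)]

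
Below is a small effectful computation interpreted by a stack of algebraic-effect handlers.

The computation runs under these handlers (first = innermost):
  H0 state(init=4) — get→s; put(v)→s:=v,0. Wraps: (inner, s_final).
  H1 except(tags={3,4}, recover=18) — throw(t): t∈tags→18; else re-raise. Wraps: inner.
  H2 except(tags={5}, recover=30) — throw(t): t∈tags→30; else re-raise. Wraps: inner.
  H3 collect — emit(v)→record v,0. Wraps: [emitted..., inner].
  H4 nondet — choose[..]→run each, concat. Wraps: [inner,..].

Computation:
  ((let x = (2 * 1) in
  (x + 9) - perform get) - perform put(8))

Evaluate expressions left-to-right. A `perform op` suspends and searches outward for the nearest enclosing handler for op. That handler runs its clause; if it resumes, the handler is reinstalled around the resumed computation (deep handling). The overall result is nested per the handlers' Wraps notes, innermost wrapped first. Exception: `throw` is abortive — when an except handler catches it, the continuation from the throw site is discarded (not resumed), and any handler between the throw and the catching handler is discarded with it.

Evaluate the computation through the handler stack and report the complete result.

Answer: [[(7, 8)]]

Evaluation trace:
get @ H0 ⇒ 4
put(8) @ H0 ⇒ s:=8
H0 returns (7, 8)
H1 returns (7, 8)
H2 returns (7, 8)
H3 returns [(7, 8)]
H4 returns [[(7, 8)]]
= [[(7, 8)]]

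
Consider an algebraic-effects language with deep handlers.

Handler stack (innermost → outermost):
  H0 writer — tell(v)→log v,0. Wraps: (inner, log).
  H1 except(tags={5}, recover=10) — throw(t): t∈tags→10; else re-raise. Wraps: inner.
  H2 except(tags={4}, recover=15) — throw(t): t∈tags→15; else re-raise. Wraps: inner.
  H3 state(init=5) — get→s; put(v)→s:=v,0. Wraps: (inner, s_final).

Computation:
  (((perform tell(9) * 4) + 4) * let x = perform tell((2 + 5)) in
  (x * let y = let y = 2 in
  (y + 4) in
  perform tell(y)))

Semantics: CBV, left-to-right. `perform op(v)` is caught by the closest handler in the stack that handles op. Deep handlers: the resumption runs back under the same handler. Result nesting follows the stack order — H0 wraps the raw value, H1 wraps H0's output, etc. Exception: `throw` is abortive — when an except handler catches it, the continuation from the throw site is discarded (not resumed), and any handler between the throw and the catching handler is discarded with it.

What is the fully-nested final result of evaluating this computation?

Answer: ((0, (9, 7, 6)), 5)

Step-by-step:
tell(9) @ H0 ⇒ log+=9
tell(7) @ H0 ⇒ log+=7
tell(6) @ H0 ⇒ log+=6
H0 returns (0, (9, 7, 6))
H1 returns (0, (9, 7, 6))
H2 returns (0, (9, 7, 6))
H3 returns ((0, (9, 7, 6)), 5)
= ((0, (9, 7, 6)), 5)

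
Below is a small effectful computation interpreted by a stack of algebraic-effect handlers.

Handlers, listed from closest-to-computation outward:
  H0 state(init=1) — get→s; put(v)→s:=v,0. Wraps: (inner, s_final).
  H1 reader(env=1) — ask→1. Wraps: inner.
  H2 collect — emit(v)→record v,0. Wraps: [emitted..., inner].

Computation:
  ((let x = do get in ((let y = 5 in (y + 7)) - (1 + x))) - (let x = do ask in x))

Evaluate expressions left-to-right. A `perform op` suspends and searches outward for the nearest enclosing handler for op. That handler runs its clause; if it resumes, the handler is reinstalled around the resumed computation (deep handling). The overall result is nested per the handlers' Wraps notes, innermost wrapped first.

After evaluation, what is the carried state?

Answer: 1

Step-by-step:
get @ H0 ⇒ 1
ask @ H1 ⇒ 1
H0 returns (9, 1)
H1 returns (9, 1)
H2 returns [(9, 1)]
= [(9, 1)]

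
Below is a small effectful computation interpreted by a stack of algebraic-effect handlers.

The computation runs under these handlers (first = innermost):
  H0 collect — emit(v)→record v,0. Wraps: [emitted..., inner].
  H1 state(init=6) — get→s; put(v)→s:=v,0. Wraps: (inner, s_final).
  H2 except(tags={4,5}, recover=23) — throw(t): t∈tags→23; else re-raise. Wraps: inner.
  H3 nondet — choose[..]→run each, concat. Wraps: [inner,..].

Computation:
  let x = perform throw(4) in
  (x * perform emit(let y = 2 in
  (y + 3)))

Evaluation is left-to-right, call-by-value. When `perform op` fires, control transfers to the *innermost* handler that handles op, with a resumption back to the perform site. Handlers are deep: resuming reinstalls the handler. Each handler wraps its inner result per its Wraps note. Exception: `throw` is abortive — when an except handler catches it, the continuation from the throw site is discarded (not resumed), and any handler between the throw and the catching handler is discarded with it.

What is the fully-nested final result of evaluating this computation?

Evaluation trace:
throw(4) @ H2 caught ⇒ 23
H3 returns [23]
= [23]

Answer: [23]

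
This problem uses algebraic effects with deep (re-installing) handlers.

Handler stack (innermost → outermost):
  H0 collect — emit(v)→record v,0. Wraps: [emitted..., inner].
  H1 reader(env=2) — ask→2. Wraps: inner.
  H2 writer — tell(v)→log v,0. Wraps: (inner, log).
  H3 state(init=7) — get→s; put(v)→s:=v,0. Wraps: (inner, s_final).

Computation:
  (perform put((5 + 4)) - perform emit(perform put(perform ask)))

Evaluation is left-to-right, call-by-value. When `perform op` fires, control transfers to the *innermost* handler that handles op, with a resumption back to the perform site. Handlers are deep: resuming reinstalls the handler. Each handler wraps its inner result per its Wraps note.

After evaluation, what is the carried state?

Answer: 2

Working:
put(9) @ H3 ⇒ s:=9
ask @ H1 ⇒ 2
put(2) @ H3 ⇒ s:=2
emit(0) @ H0 ⇒ out+=0
H0 returns [0, 0]
H1 returns [0, 0]
H2 returns ([0, 0], ())
H3 returns (([0, 0], ()), 2)
= (([0, 0], ()), 2)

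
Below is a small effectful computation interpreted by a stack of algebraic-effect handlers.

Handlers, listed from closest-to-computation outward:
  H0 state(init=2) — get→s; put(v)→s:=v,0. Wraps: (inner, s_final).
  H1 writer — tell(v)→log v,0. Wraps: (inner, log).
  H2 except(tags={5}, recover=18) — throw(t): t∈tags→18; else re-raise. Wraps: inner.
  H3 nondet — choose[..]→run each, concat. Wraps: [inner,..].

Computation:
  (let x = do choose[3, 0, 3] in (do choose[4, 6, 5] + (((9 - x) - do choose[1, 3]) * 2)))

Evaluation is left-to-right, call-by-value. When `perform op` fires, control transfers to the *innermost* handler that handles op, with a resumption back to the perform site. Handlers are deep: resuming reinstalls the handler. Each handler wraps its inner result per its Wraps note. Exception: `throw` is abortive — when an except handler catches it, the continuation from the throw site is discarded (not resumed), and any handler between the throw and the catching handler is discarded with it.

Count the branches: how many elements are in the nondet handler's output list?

Answer: 18

Working:
choose[3, 0, 3] @ H3
  branch[0] choose=3:
    choose[4, 6, 5] @ H3
      branch[0] choose=4:
        choose[1, 3] @ H3
          branch[0] choose=1:
            H0 returns (14, 2)
            H1 returns ((14, 2), ())
            H2 returns ((14, 2), ())
            H3 returns [((14, 2), ())]
          branch[1] choose=3:
            H0 returns (10, 2)
            H1 returns ((10, 2), ())
            H2 returns ((10, 2), ())
            H3 returns [((10, 2), ())]
      branch[1] choose=6:
        choose[1, 3] @ H3
          branch[0] choose=1:
            H0 returns (16, 2)
            H1 returns ((16, 2), ())
            H2 returns ((16, 2), ())
            H3 returns [((16, 2), ())]
          branch[1] choose=3:
            H0 returns (12, 2)
            H1 returns ((12, 2), ())
            H2 returns ((12, 2), ())
            H3 returns [((12, 2), ())]
      branch[2] choose=5:
        choose[1, 3] @ H3
          branch[0] choose=1:
            H0 returns (15, 2)
            H1 returns ((15, 2), ())
            H2 returns ((15, 2), ())
            H3 returns [((15, 2), ())]
          branch[1] choose=3:
            H0 returns (11, 2)
            H1 returns ((11, 2), ())
            H2 returns ((11, 2), ())
            H3 returns [((11, 2), ())]
  branch[1] choose=0:
    choose[4, 6, 5] @ H3
      branch[0] choose=4:
        choose[1, 3] @ H3
          branch[0] choose=1:
            H0 returns (20, 2)
            H1 returns ((20, 2), ())
            H2 returns ((20, 2), ())
            H3 returns [((20, 2), ())]
          branch[1] choose=3:
            H0 returns (16, 2)
            H1 returns ((16, 2), ())
            H2 returns ((16, 2), ())
            H3 returns [((16, 2), ())]
      branch[1] choose=6:
        choose[1, 3] @ H3
          branch[0] choose=1:
            H0 returns (22, 2)
            H1 returns ((22, 2), ())
            H2 returns ((22, 2), ())
            H3 returns [((22, 2), ())]
          branch[1] choose=3:
            H0 returns (18, 2)
            H1 returns ((18, 2), ())
            H2 returns ((18, 2), ())
            H3 returns [((18, 2), ())]
      branch[2] choose=5:
        choose[1, 3] @ H3
          branch[0] choose=1:
            H0 returns (21, 2)
            H1 returns ((21, 2), ())
            H2 returns ((21, 2), ())
            H3 returns [((21, 2), ())]
          branch[1] choose=3:
            H0 returns (17, 2)
            H1 returns ((17, 2), ())
            H2 returns ((17, 2), ())
            H3 returns [((17, 2), ())]
  branch[2] choose=3:
    choose[4, 6, 5] @ H3
      branch[0] choose=4:
        choose[1, 3] @ H3
          branch[0] choose=1:
            H0 returns (14, 2)
            H1 returns ((14, 2), ())
            H2 returns ((14, 2), ())
            H3 returns [((14, 2), ())]
          branch[1] choose=3:
            H0 returns (10, 2)
            H1 returns ((10, 2), ())
            H2 returns ((10, 2), ())
            H3 returns [((10, 2), ())]
      branch[1] choose=6:
        choose[1, 3] @ H3
          branch[0] choose=1:
            H0 returns (16, 2)
            H1 returns ((16, 2), ())
            H2 returns ((16, 2), ())
            H3 returns [((16, 2), ())]
          branch[1] choose=3:
            H0 returns (12, 2)
            H1 returns ((12, 2), ())
            H2 returns ((12, 2), ())
            H3 returns [((12, 2), ())]
      branch[2] choose=5:
        choose[1, 3] @ H3
          branch[0] choose=1:
            H0 returns (15, 2)
            H1 returns ((15, 2), ())
            H2 returns ((15, 2), ())
            H3 returns [((15, 2), ())]
          branch[1] choose=3:
            H0 returns (11, 2)
            H1 returns ((11, 2), ())
            H2 returns ((11, 2), ())
            H3 returns [((11, 2), ())]
= [((14, 2), ()), ((10, 2), ()), ((16, 2), ()), ((12, 2), ()), ((15, 2), ()), ((11, 2), ()), ((20, 2), ()), ((16, 2), ()), ((22, 2), ()), ((18, 2), ()), ((21, 2), ()), ((17, 2), ()), ((14, 2), ()), ((10, 2), ()), ((16, 2), ()), ((12, 2), ()), ((15, 2), ()), ((11, 2), ())]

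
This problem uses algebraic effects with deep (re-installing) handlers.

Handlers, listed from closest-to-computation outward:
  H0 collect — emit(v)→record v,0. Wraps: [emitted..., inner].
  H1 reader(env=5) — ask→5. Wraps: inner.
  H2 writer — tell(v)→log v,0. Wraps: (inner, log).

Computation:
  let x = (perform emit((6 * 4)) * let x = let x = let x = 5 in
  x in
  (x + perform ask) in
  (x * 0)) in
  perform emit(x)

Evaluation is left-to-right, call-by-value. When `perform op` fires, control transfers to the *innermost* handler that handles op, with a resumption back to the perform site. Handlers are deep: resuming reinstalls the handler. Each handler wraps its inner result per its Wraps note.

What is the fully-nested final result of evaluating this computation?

Answer: ([24, 0, 0], ())

Evaluation trace:
emit(24) @ H0 ⇒ out+=24
ask @ H1 ⇒ 5
emit(0) @ H0 ⇒ out+=0
H0 returns [24, 0, 0]
H1 returns [24, 0, 0]
H2 returns ([24, 0, 0], ())
= ([24, 0, 0], ())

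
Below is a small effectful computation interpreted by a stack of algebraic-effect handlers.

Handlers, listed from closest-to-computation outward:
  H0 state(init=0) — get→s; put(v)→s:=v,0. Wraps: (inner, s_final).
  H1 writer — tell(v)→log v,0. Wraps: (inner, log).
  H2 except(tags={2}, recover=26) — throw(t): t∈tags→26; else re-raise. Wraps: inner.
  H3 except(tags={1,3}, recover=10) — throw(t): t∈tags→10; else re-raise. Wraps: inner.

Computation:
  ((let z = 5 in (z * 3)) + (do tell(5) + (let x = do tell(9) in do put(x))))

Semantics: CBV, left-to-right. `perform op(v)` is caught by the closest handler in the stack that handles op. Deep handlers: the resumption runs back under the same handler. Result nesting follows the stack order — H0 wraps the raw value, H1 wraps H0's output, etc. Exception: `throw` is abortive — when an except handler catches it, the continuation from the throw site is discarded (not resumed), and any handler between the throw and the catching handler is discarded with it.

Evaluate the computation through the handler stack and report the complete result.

Answer: ((15, 0), (5, 9))

Evaluation trace:
tell(5) @ H1 ⇒ log+=5
tell(9) @ H1 ⇒ log+=9
put(0) @ H0 ⇒ s:=0
H0 returns (15, 0)
H1 returns ((15, 0), (5, 9))
H2 returns ((15, 0), (5, 9))
H3 returns ((15, 0), (5, 9))
= ((15, 0), (5, 9))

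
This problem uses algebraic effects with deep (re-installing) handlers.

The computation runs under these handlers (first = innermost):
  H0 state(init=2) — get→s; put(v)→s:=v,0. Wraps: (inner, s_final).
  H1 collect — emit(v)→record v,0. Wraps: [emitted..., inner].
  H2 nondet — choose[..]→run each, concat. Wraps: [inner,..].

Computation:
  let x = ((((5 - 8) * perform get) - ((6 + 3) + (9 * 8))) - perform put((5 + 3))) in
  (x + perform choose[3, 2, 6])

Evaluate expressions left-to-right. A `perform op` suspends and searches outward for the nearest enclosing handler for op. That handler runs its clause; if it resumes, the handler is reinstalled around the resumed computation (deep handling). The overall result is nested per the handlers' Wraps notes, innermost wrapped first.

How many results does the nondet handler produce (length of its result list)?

Evaluation trace:
get @ H0 ⇒ 2
put(8) @ H0 ⇒ s:=8
choose[3, 2, 6] @ H2
  branch[0] choose=3:
    H0 returns (-84, 8)
    H1 returns [(-84, 8)]
    H2 returns [[(-84, 8)]]
  branch[1] choose=2:
    H0 returns (-85, 8)
    H1 returns [(-85, 8)]
    H2 returns [[(-85, 8)]]
  branch[2] choose=6:
    H0 returns (-81, 8)
    H1 returns [(-81, 8)]
    H2 returns [[(-81, 8)]]
= [[(-84, 8)], [(-85, 8)], [(-81, 8)]]

Answer: 3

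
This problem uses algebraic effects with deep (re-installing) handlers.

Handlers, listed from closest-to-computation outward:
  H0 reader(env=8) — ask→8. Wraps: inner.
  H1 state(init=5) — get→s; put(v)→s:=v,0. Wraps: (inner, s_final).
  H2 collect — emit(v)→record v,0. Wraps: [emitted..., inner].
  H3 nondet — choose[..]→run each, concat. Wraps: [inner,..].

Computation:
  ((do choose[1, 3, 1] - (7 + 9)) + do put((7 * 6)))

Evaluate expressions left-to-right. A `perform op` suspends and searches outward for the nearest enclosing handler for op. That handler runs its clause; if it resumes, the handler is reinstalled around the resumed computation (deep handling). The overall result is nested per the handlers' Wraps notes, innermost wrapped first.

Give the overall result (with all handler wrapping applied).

Answer: [[(-15, 42)], [(-13, 42)], [(-15, 42)]]

Step-by-step:
choose[1, 3, 1] @ H3
  branch[0] choose=1:
    put(42) @ H1 ⇒ s:=42
    H0 returns -15
    H1 returns (-15, 42)
    H2 returns [(-15, 42)]
    H3 returns [[(-15, 42)]]
  branch[1] choose=3:
    put(42) @ H1 ⇒ s:=42
    H0 returns -13
    H1 returns (-13, 42)
    H2 returns [(-13, 42)]
    H3 returns [[(-13, 42)]]
  branch[2] choose=1:
    put(42) @ H1 ⇒ s:=42
    H0 returns -15
    H1 returns (-15, 42)
    H2 returns [(-15, 42)]
    H3 returns [[(-15, 42)]]
= [[(-15, 42)], [(-13, 42)], [(-15, 42)]]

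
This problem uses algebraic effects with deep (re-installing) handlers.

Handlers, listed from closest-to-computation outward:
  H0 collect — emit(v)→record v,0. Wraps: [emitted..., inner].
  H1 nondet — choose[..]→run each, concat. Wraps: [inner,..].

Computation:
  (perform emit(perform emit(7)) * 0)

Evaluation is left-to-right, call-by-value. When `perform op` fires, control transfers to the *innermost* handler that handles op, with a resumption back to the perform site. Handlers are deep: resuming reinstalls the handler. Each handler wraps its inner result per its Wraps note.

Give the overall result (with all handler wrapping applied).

Answer: [[7, 0, 0]]

Step-by-step:
emit(7) @ H0 ⇒ out+=7
emit(0) @ H0 ⇒ out+=0
H0 returns [7, 0, 0]
H1 returns [[7, 0, 0]]
= [[7, 0, 0]]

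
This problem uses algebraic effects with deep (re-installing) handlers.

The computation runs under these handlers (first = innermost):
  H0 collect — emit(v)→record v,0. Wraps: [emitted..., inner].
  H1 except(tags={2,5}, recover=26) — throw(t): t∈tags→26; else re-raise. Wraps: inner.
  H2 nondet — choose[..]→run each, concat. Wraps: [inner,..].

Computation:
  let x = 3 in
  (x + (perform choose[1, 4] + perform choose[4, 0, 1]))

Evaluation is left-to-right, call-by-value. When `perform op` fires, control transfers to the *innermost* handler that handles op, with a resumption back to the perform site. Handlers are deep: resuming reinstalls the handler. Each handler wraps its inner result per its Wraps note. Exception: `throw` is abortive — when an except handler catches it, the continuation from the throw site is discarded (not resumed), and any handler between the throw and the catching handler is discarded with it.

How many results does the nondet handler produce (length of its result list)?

Working:
choose[1, 4] @ H2
  branch[0] choose=1:
    choose[4, 0, 1] @ H2
      branch[0] choose=4:
        H0 returns [8]
        H1 returns [8]
        H2 returns [[8]]
      branch[1] choose=0:
        H0 returns [4]
        H1 returns [4]
        H2 returns [[4]]
      branch[2] choose=1:
        H0 returns [5]
        H1 returns [5]
        H2 returns [[5]]
  branch[1] choose=4:
    choose[4, 0, 1] @ H2
      branch[0] choose=4:
        H0 returns [11]
        H1 returns [11]
        H2 returns [[11]]
      branch[1] choose=0:
        H0 returns [7]
        H1 returns [7]
        H2 returns [[7]]
      branch[2] choose=1:
        H0 returns [8]
        H1 returns [8]
        H2 returns [[8]]
= [[8], [4], [5], [11], [7], [8]]

Answer: 6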